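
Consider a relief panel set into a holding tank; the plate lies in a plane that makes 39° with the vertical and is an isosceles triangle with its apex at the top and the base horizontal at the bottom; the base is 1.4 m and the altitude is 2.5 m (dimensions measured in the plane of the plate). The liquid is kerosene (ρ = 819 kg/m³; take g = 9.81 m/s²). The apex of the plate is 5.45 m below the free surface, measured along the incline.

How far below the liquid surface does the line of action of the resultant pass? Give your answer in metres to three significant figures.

h_p = 5.57 m

γ = ρg = 819 × 9.81 / 1000 = 8.03439 kN/m³.
The plate makes 39° with the vertical, i.e. θ = 90° − 39° = 51° to the horizontal. Measuring y along the incline from the free-surface line, vertical depth h = y·sinθ with sinθ = 0.777146.
With the apex up, the centroid sits 2h/3 = 2 × 2.5/3 = 1.66667 m below the apex, so y_c = 5.45 + 1.66667 = 7.11667 m and h_c = 7.11667 × 0.777146 = 5.53069 m.
A = ½ × 1.4 × 2.5 = 1.75 m².
Resultant F = γ·h_c·A = 8.03439 × 5.53069 × 1.75 = 77.7625 kN.
I_c = b·h³/36 = 1.4 × 2.5³/36 = 0.607639 m⁴.
Centre of pressure: y_p = y_c + I_c/(y_c·A) = 7.11667 + 0.607639/(7.11667 × 1.75) = 7.11667 + 0.04879 = 7.16546 m along the plane.
Vertically, h_p = y_p·sinθ = 7.16546 × 0.777146 = 5.56861 m.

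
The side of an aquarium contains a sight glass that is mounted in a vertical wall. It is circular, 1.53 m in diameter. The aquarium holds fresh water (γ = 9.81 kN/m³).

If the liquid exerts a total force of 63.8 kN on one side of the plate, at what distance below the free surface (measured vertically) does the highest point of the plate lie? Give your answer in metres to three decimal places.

γ = 9.81 kN/m³.
A = π(0.765)² = 1.83854 m².
From F = γ·h_c·A, the centroid depth is h_c = 63.8/(9.81 × 1.83854) = 3.53735 m.
The centroid is at the centre, 0.765 m below the top of the plate, so the highest point sits at h_top = 3.53735 − 0.765 = 2.77235 m below the surface.

d_top ≈ 2.772 m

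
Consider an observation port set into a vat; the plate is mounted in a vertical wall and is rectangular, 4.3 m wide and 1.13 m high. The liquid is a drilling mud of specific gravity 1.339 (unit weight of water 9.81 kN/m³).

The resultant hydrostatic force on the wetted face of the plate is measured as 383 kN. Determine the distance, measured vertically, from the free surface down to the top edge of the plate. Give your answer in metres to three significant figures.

γ = 1.339 × 9.81 = 13.13559 kN/m³.
A = 4.3 × 1.13 = 4.859 m².
From F = γ·h_c·A, the centroid depth is h_c = 383/(13.13559 × 4.859) = 6.00071 m.
The centroid lies 1.13/2 = 0.565 m below the top edge, so the top edge sits at h_top = 6.00071 − 0.565 = 5.43571 m below the surface.

d_top ≈ 5.44 m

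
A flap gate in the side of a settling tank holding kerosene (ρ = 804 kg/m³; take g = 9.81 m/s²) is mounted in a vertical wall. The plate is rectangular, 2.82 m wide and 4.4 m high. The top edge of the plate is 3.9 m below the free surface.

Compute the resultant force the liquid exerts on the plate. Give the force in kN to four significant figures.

F ≈ 597.0 kN

γ = ρg = 804 × 9.81 / 1000 = 7.88724 kN/m³.
The centroid lies 4.4/2 = 2.2 m below the top edge, so the centroid depth is h_c = 3.9 + 2.2 = 6.1 m.
A = 2.82 × 4.4 = 12.408 m².
Resultant F = γ·h_c·A = 7.88724 × 6.1 × 12.408 = 596.976 kN.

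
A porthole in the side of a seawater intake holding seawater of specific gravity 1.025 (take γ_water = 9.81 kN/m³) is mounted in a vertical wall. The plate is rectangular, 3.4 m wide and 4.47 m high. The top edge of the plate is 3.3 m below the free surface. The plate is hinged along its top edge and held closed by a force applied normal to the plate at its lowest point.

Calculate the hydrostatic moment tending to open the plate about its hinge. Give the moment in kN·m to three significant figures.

γ = 1.025 × 9.81 = 10.05525 kN/m³.
The centroid lies 4.47/2 = 2.235 m below the top edge, so the centroid depth is h_c = 3.3 + 2.235 = 5.535 m.
A = 3.4 × 4.47 = 15.198 m².
Resultant F = γ·h_c·A = 10.05525 × 5.535 × 15.198 = 845.857 kN.
I_c = b·h³/12 = 3.4 × 4.47³/12 = 25.3058 m⁴.
Centre of pressure: y_p = y_c + I_c/(y_c·A) = 5.535 + 25.3058/(5.535 × 15.198) = 5.535 + 0.300826 = 5.83583 m along the plane.
The resultant acts 2.235 + 0.300826 = 2.53583 m (along the plate) below the hinge at the top edge, so the moment about the hinge is M = F × 2.53583 = 845.857 × 2.53583 = 2144.95 kN·m.

M ≈ 2140 kN·m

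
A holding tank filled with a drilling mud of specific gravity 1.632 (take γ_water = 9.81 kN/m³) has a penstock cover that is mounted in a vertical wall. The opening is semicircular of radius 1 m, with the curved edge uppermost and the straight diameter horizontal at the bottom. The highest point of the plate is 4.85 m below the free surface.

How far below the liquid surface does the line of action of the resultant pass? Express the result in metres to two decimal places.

γ = 1.632 × 9.81 = 16.00992 kN/m³.
The centroid lies 4r/(3π) = 0.424413 m above the diameter, so r − 4r/(3π) = 1 − 0.424413 = 0.575587 m below the topmost point, so the centroid depth is h_c = 4.85 + 0.575587 = 5.42559 m.
A = πr²/2 = π × 1²/2 = 1.5708 m².
Resultant F = γ·h_c·A = 16.00992 × 5.42559 × 1.5708 = 136.445 kN.
I_c = (π/8 − 8/(9π))·r⁴ = 0.109757 × 1⁴ = 0.109757 m⁴.
Centre of pressure: y_p = y_c + I_c/(y_c·A) = 5.42559 + 0.109757/(5.42559 × 1.5708) = 5.42559 + 0.0128785 = 5.43847 m along the plane.

h_p = 5.44 m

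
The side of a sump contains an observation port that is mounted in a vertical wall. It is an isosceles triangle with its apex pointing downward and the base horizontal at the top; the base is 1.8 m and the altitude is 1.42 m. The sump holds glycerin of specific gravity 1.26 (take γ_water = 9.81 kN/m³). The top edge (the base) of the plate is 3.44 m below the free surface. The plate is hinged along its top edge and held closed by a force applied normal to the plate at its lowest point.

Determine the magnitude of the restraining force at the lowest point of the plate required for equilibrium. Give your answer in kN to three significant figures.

γ = 1.26 × 9.81 = 12.3606 kN/m³.
With the apex down, the centroid sits h/3 = 1.42/3 = 0.473333 m below the base (the top edge), so the centroid depth is h_c = 3.44 + 0.473333 = 3.91333 m.
A = ½ × 1.8 × 1.42 = 1.278 m².
Resultant F = γ·h_c·A = 12.3606 × 3.91333 × 1.278 = 61.8183 kN.
I_c = b·h³/36 = 1.8 × 1.42³/36 = 0.143164 m⁴.
Centre of pressure: y_p = y_c + I_c/(y_c·A) = 3.91333 + 0.143164/(3.91333 × 1.278) = 3.91333 + 0.0286257 = 3.94196 m along the plane.
The resultant acts 0.473333 + 0.0286257 = 0.501959 m (along the plate) below the hinge at the top edge, so the moment about the hinge is M = F × 0.501959 = 61.8183 × 0.501959 = 31.0303 kN·m.
A normal force at the bottom, 1.42 m from the hinge, must supply this moment: P = 31.0303/1.42 = 21.8523 kN.

P ≈ 21.9 kN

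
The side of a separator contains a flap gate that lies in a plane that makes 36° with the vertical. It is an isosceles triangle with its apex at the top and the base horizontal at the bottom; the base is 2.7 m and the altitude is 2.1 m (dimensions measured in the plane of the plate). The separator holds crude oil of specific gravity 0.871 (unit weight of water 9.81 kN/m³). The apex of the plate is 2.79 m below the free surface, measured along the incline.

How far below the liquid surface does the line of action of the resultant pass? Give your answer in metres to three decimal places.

γ = 0.871 × 9.81 = 8.54451 kN/m³.
The plate makes 36° with the vertical, i.e. θ = 90° − 36° = 54° to the horizontal. Measuring y along the incline from the free-surface line, vertical depth h = y·sinθ with sinθ = 0.809017.
With the apex up, the centroid sits 2h/3 = 2 × 2.1/3 = 1.4 m below the apex, so y_c = 2.79 + 1.4 = 4.19 m and h_c = 4.19 × 0.809017 = 3.38978 m.
A = ½ × 2.7 × 2.1 = 2.835 m².
Resultant F = γ·h_c·A = 8.54451 × 3.38978 × 2.835 = 82.113 kN.
I_c = b·h³/36 = 2.7 × 2.1³/36 = 0.694575 m⁴.
Centre of pressure: y_p = y_c + I_c/(y_c·A) = 4.19 + 0.694575/(4.19 × 2.835) = 4.19 + 0.0584726 = 4.24847 m along the plane.
Vertically, h_p = y_p·sinθ = 4.24847 × 0.809017 = 3.43708 m.

h_p = 3.437 m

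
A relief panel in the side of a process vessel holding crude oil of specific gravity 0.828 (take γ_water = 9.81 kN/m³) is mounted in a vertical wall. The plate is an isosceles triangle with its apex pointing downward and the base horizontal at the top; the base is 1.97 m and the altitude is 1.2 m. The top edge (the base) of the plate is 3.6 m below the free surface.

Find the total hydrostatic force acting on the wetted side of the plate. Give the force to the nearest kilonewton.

γ = 0.828 × 9.81 = 8.12268 kN/m³.
With the apex down, the centroid sits h/3 = 1.2/3 = 0.4 m below the base (the top edge), so the centroid depth is h_c = 3.6 + 0.4 = 4 m.
A = ½ × 1.97 × 1.2 = 1.182 m².
Resultant F = γ·h_c·A = 8.12268 × 4 × 1.182 = 38.404 kN.

F ≈ 38 kN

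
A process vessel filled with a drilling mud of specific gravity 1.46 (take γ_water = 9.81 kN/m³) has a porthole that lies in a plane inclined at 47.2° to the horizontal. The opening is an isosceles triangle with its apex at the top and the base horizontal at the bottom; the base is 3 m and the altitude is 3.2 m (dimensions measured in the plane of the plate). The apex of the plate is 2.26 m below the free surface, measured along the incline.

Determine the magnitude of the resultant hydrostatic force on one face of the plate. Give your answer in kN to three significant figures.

γ = 1.46 × 9.81 = 14.3226 kN/m³.
Let θ = 47.2° be the plate's angle to the horizontal; measure y along the incline from where the plane meets the free surface. Vertical depth h = y·sinθ with sinθ = 0.733730.
With the apex up, the centroid sits 2h/3 = 2 × 3.2/3 = 2.13333 m below the apex, so y_c = 2.26 + 2.13333 = 4.39333 m and h_c = 4.39333 × 0.733730 = 3.22352 m.
A = ½ × 3 × 3.2 = 4.8 m².
Resultant F = γ·h_c·A = 14.3226 × 3.22352 × 4.8 = 221.612 kN.

F ≈ 222 kN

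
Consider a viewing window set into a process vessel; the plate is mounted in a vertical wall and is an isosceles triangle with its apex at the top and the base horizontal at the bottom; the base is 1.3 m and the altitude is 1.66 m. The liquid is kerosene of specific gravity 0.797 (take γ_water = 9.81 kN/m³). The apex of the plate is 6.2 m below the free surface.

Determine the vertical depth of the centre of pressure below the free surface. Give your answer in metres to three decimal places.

γ = 0.797 × 9.81 = 7.81857 kN/m³.
With the apex up, the centroid sits 2h/3 = 2 × 1.66/3 = 1.10667 m below the apex, so the centroid depth is h_c = 6.2 + 1.10667 = 7.30667 m.
A = ½ × 1.3 × 1.66 = 1.079 m².
Resultant F = γ·h_c·A = 7.81857 × 7.30667 × 1.079 = 61.6408 kN.
I_c = b·h³/36 = 1.3 × 1.66³/36 = 0.165183 m⁴.
Centre of pressure: y_p = y_c + I_c/(y_c·A) = 7.30667 + 0.165183/(7.30667 × 1.079) = 7.30667 + 0.0209519 = 7.32762 m along the plane.

h_p = 7.328 m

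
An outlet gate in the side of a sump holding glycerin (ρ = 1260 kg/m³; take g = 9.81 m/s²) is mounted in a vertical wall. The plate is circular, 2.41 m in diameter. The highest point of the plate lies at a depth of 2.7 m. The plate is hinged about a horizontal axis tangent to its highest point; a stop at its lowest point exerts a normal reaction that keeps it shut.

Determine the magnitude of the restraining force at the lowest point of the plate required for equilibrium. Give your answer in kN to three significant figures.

γ = ρg = 1260 × 9.81 / 1000 = 12.3606 kN/m³.
The centroid is at the centre, 1.205 m below the top of the plate, so the centroid depth is h_c = 2.7 + 1.205 = 3.905 m.
A = π(1.205)² = 4.56167 m².
Resultant F = γ·h_c·A = 12.3606 × 3.905 × 4.56167 = 220.183 kN.
I_c = πr⁴/4 = π × 1.205⁴/4 = 1.65592 m⁴.
Centre of pressure: y_p = y_c + I_c/(y_c·A) = 3.905 + 1.65592/(3.905 × 4.56167) = 3.905 + 0.0929596 = 3.99796 m along the plane.
The resultant acts 1.205 + 0.0929596 = 1.29796 m (along the plate) below the hinge at the top edge, so the moment about the hinge is M = F × 1.29796 = 220.183 × 1.29796 = 285.789 kN·m.
A normal force at the bottom, 2.41 m from the hinge, must supply this moment: P = 285.789/2.41 = 118.585 kN.

P ≈ 119 kN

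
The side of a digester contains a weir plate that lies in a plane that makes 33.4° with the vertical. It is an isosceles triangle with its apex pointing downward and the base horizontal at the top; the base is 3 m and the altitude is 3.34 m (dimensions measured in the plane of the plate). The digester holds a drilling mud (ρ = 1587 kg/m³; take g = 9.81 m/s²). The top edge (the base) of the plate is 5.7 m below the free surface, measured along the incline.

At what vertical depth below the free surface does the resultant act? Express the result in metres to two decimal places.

γ = ρg = 1587 × 9.81 / 1000 = 15.56847 kN/m³.
The plate makes 33.4° with the vertical, i.e. θ = 90° − 33.4° = 56.6° to the horizontal. Measuring y along the incline from the free-surface line, vertical depth h = y·sinθ with sinθ = 0.834848.
With the apex down, the centroid sits h/3 = 3.34/3 = 1.11333 m below the base (the top edge), so y_c = 5.7 + 1.11333 = 6.81333 m and h_c = 6.81333 × 0.834848 = 5.68809 m.
A = ½ × 3 × 3.34 = 5.01 m².
Resultant F = γ·h_c·A = 15.56847 × 5.68809 × 5.01 = 443.66 kN.
I_c = b·h³/36 = 3 × 3.34³/36 = 3.10498 m⁴.
Centre of pressure: y_p = y_c + I_c/(y_c·A) = 6.81333 + 3.10498/(6.81333 × 5.01) = 6.81333 + 0.0909623 = 6.90429 m along the plane.
Vertically, h_p = y_p·sinθ = 6.90429 × 0.834848 = 5.76403 m.

h_p = 5.76 m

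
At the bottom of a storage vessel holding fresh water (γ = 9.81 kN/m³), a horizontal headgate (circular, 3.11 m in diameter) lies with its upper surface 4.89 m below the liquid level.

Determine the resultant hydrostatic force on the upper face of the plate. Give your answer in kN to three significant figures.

γ = 9.81 kN/m³.
The plate is horizontal, so pressure is uniform at p = γ·h = 9.81 × 4.89 = 47.9709 kN/m².
A = π(1.555)² = 7.59645 m².
F = p·A = 47.9709 × 7.59645 = 364.409 kN.

F ≈ 364 kN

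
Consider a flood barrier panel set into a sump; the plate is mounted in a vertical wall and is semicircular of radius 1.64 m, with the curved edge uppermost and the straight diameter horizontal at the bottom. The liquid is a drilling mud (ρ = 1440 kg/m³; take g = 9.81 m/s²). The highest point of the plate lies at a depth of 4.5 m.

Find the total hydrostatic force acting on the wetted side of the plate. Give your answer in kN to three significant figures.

γ = ρg = 1440 × 9.81 / 1000 = 14.1264 kN/m³.
The centroid lies 4r/(3π) = 0.696038 m above the diameter, so r − 4r/(3π) = 1.64 − 0.696038 = 0.943962 m below the topmost point, so the centroid depth is h_c = 4.5 + 0.943962 = 5.44396 m.
A = πr²/2 = π × 1.64²/2 = 4.22481 m².
Resultant F = γ·h_c·A = 14.1264 × 5.44396 × 4.22481 = 324.903 kN.

F ≈ 325 kN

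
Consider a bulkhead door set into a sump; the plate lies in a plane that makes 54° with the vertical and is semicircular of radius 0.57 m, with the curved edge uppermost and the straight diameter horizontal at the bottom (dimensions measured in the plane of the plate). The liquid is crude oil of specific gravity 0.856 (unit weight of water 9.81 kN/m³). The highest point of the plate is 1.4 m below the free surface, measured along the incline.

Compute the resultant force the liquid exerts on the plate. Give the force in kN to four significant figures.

F ≈ 4.353 kN

γ = 0.856 × 9.81 = 8.39736 kN/m³.
The plate makes 54° with the vertical, i.e. θ = 90° − 54° = 36° to the horizontal. Measuring y along the incline from the free-surface line, vertical depth h = y·sinθ with sinθ = 0.587785.
The centroid lies 4r/(3π) = 0.241916 m above the diameter, so r − 4r/(3π) = 0.57 − 0.241916 = 0.328084 m below the topmost point, so y_c = 1.4 + 0.328084 = 1.72808 m and h_c = 1.72808 × 0.587785 = 1.01574 m.
A = πr²/2 = π × 0.57²/2 = 0.510352 m².
Resultant F = γ·h_c·A = 8.39736 × 1.01574 × 0.510352 = 4.35306 kN.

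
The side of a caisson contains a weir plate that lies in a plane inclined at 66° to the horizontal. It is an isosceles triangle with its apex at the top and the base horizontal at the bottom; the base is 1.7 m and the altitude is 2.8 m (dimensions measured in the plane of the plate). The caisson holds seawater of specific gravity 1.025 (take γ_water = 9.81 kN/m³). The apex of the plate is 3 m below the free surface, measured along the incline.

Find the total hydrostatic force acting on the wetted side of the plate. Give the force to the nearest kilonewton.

γ = 1.025 × 9.81 = 10.05525 kN/m³.
Let θ = 66° be the plate's angle to the horizontal; measure y along the incline from where the plane meets the free surface. Vertical depth h = y·sinθ with sinθ = 0.913545.
With the apex up, the centroid sits 2h/3 = 2 × 2.8/3 = 1.86667 m below the apex, so y_c = 3 + 1.86667 = 4.86667 m and h_c = 4.86667 × 0.913545 = 4.44592 m.
A = ½ × 1.7 × 2.8 = 2.38 m².
Resultant F = γ·h_c·A = 10.05525 × 4.44592 × 2.38 = 106.398 kN.

F ≈ 106 kN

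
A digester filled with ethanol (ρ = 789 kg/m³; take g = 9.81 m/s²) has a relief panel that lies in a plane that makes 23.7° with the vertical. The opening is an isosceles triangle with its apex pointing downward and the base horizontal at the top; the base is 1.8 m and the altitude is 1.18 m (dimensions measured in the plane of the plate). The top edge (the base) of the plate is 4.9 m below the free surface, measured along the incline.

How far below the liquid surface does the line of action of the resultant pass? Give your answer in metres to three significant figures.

γ = ρg = 789 × 9.81 / 1000 = 7.74009 kN/m³.
The plate makes 23.7° with the vertical, i.e. θ = 90° − 23.7° = 66.3° to the horizontal. Measuring y along the incline from the free-surface line, vertical depth h = y·sinθ with sinθ = 0.915663.
With the apex down, the centroid sits h/3 = 1.18/3 = 0.393333 m below the base (the top edge), so y_c = 4.9 + 0.393333 = 5.29333 m and h_c = 5.29333 × 0.915663 = 4.84691 m.
A = ½ × 1.8 × 1.18 = 1.062 m².
Resultant F = γ·h_c·A = 7.74009 × 4.84691 × 1.062 = 39.8415 kN.
I_c = b·h³/36 = 1.8 × 1.18³/36 = 0.0821516 m⁴.
Centre of pressure: y_p = y_c + I_c/(y_c·A) = 5.29333 + 0.0821516/(5.29333 × 1.062) = 5.29333 + 0.0146138 = 5.30794 m along the plane.
Vertically, h_p = y_p·sinθ = 5.30794 × 0.915663 = 4.86028 m.

h_p = 4.86 m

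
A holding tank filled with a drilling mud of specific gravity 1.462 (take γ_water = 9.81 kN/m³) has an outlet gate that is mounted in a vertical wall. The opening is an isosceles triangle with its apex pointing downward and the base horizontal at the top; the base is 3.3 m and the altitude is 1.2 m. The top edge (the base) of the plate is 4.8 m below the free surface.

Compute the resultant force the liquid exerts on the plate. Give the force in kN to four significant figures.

γ = 1.462 × 9.81 = 14.34222 kN/m³.
With the apex down, the centroid sits h/3 = 1.2/3 = 0.4 m below the base (the top edge), so the centroid depth is h_c = 4.8 + 0.4 = 5.2 m.
A = ½ × 3.3 × 1.2 = 1.98 m².
Resultant F = γ·h_c·A = 14.34222 × 5.2 × 1.98 = 147.667 kN.

F ≈ 147.7 kN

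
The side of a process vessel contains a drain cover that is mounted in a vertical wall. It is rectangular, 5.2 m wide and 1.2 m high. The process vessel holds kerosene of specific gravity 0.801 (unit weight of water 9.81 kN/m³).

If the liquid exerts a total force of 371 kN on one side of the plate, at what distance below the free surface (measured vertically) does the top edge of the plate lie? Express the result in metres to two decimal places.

γ = 0.801 × 9.81 = 7.85781 kN/m³.
A = 5.2 × 1.2 = 6.24 m².
From F = γ·h_c·A, the centroid depth is h_c = 371/(7.85781 × 6.24) = 7.56637 m.
The centroid lies 1.2/2 = 0.6 m below the top edge, so the top edge sits at h_top = 7.56637 − 0.6 = 6.96637 m below the surface.

d_top ≈ 6.97 m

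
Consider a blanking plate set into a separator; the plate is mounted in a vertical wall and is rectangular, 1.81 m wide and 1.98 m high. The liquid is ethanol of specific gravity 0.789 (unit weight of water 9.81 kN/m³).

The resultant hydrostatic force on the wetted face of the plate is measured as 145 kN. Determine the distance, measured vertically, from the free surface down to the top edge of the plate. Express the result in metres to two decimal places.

d_top ≈ 4.24 m

γ = 0.789 × 9.81 = 7.74009 kN/m³.
A = 1.81 × 1.98 = 3.5838 m².
From F = γ·h_c·A, the centroid depth is h_c = 145/(7.74009 × 3.5838) = 5.22731 m.
The centroid lies 1.98/2 = 0.99 m below the top edge, so the top edge sits at h_top = 5.22731 − 0.99 = 4.23731 m below the surface.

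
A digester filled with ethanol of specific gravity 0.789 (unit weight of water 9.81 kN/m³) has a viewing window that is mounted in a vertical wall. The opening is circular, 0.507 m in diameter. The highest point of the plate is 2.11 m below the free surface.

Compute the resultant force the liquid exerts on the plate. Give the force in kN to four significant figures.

F ≈ 3.693 kN

γ = 0.789 × 9.81 = 7.74009 kN/m³.
The centroid is at the centre, 0.2535 m below the top of the plate, so the centroid depth is h_c = 2.11 + 0.2535 = 2.3635 m.
A = π(0.2535)² = 0.201886 m².
Resultant F = γ·h_c·A = 7.74009 × 2.3635 × 0.201886 = 3.69324 kN.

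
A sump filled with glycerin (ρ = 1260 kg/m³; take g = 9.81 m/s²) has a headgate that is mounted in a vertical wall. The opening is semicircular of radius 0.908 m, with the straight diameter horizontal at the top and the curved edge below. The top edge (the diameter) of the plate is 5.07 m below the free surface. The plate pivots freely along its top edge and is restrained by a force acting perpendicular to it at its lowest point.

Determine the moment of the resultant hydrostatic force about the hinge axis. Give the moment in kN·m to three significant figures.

γ = ρg = 1260 × 9.81 / 1000 = 12.3606 kN/m³.
The centroid of a semicircle lies 4r/(3π) = 0.385367 m from the diameter, here below the top edge, so the centroid depth is h_c = 5.07 + 0.385367 = 5.45537 m.
A = πr²/2 = π × 0.908²/2 = 1.29507 m².
Resultant F = γ·h_c·A = 12.3606 × 5.45537 × 1.29507 = 87.3287 kN.
I_c = (π/8 − 8/(9π))·r⁴ = 0.109757 × 0.908⁴ = 0.0746063 m⁴.
Centre of pressure: y_p = y_c + I_c/(y_c·A) = 5.45537 + 0.0746063/(5.45537 × 1.29507) = 5.45537 + 0.0105599 = 5.46593 m along the plane.
The resultant acts 0.385367 + 0.0105599 = 0.395927 m (along the plate) below the hinge at the top edge, so the moment about the hinge is M = F × 0.395927 = 87.3287 × 0.395927 = 34.5758 kN·m.

M ≈ 34.6 kN·m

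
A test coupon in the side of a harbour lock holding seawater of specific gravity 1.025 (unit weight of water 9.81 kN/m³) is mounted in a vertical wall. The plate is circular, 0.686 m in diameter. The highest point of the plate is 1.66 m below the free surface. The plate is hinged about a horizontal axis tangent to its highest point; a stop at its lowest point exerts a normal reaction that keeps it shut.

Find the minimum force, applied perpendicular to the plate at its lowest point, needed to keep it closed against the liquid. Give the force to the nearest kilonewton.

γ = 1.025 × 9.81 = 10.05525 kN/m³.
The centroid is at the centre, 0.343 m below the top of the plate, so the centroid depth is h_c = 1.66 + 0.343 = 2.003 m.
A = π(0.343)² = 0.369605 m².
Resultant F = γ·h_c·A = 10.05525 × 2.003 × 0.369605 = 7.44409 kN.
I_c = πr⁴/4 = π × 0.343⁴/4 = 0.0108709 m⁴.
Centre of pressure: y_p = y_c + I_c/(y_c·A) = 2.003 + 0.0108709/(2.003 × 0.369605) = 2.003 + 0.0146841 = 2.01768 m along the plane.
The resultant acts 0.343 + 0.0146841 = 0.357684 m (along the plate) below the hinge at the top edge, so the moment about the hinge is M = F × 0.357684 = 7.44409 × 0.357684 = 2.66263 kN·m.
A normal force at the bottom, 0.686 m from the hinge, must supply this moment: P = 2.66263/0.686 = 3.88138 kN.

P ≈ 4 kN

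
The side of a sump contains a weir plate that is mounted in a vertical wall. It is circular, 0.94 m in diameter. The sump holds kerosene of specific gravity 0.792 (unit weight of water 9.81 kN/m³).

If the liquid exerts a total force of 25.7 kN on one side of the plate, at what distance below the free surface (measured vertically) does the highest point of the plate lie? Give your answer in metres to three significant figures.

γ = 0.792 × 9.81 = 7.76952 kN/m³.
A = π(0.47)² = 0.693978 m².
From F = γ·h_c·A, the centroid depth is h_c = 25.7/(7.76952 × 0.693978) = 4.76643 m.
The centroid is at the centre, 0.47 m below the top of the plate, so the highest point sits at h_top = 4.76643 − 0.47 = 4.29643 m below the surface.

d_top ≈ 4.30 m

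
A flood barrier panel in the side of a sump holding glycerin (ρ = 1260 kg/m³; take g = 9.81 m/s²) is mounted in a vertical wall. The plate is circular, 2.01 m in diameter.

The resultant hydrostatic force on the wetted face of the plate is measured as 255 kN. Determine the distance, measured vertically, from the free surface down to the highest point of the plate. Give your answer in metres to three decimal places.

γ = ρg = 1260 × 9.81 / 1000 = 12.3606 kN/m³.
A = π(1.005)² = 3.17309 m².
From F = γ·h_c·A, the centroid depth is h_c = 255/(12.3606 × 3.17309) = 6.50157 m.
The centroid is at the centre, 1.005 m below the top of the plate, so the highest point sits at h_top = 6.50157 − 1.005 = 5.49657 m below the surface.

d_top ≈ 5.497 m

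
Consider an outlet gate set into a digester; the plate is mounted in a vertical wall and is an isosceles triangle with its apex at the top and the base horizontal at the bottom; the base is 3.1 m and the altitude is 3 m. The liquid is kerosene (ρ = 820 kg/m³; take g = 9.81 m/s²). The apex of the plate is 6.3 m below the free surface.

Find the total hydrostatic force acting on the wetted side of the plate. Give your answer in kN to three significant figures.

F ≈ 310 kN

γ = ρg = 820 × 9.81 / 1000 = 8.0442 kN/m³.
With the apex up, the centroid sits 2h/3 = 2 × 3/3 = 2 m below the apex, so the centroid depth is h_c = 6.3 + 2 = 8.3 m.
A = ½ × 3.1 × 3 = 4.65 m².
Resultant F = γ·h_c·A = 8.0442 × 8.3 × 4.65 = 310.466 kN.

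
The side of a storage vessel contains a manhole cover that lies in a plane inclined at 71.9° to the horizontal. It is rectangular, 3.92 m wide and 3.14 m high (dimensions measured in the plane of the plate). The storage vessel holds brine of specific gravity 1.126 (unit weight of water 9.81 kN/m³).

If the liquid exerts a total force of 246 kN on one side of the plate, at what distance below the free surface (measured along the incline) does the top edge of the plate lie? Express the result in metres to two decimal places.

y_top ≈ 0.33 m

γ = 1.126 × 9.81 = 11.04606 kN/m³.
A = 3.92 × 3.14 = 12.3088 m².
From F = γ·h_c·A, the centroid depth is h_c = 246/(11.04606 × 12.3088) = 1.80931 m.
Let θ = 71.9° be the plate's angle to the horizontal; measure y along the incline from where the plane meets the free surface. Vertical depth h = y·sinθ with sinθ = 0.950516.
Along the incline, y_c = h_c/sinθ = 1.80931/0.950516 = 1.9035 m.
The centroid lies 3.14/2 = 1.57 m below the top edge, so the top edge sits at y_top = 1.9035 − 1.57 = 0.3335 m along the incline.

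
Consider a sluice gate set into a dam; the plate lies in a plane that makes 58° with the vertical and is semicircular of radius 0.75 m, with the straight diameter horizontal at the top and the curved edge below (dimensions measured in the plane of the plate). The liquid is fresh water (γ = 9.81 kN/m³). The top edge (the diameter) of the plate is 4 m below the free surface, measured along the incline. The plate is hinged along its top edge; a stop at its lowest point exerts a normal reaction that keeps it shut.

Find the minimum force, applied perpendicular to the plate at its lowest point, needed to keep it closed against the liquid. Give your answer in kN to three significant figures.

P ≈ 8.66 kN

γ = 9.81 kN/m³.
The plate makes 58° with the vertical, i.e. θ = 90° − 58° = 32° to the horizontal. Measuring y along the incline from the free-surface line, vertical depth h = y·sinθ with sinθ = 0.529919.
The centroid of a semicircle lies 4r/(3π) = 0.31831 m from the diameter, here below the top edge, so y_c = 4 + 0.31831 = 4.31831 m and h_c = 4.31831 × 0.529919 = 2.28835 m.
A = πr²/2 = π × 0.75²/2 = 0.883573 m².
Resultant F = γ·h_c·A = 9.81 × 2.28835 × 0.883573 = 19.8351 kN.
I_c = (π/8 − 8/(9π))·r⁴ = 0.109757 × 0.75⁴ = 0.0347278 m⁴.
Centre of pressure: y_p = y_c + I_c/(y_c·A) = 4.31831 + 0.0347278/(4.31831 × 0.883573) = 4.31831 + 0.00910167 = 4.32741 m along the plane.
The resultant acts 0.31831 + 0.00910167 = 0.327412 m (along the plate) below the hinge at the top edge, so the moment about the hinge is M = F × 0.327412 = 19.8351 × 0.327412 = 6.49425 kN·m.
A normal force at the bottom, 0.75 m from the hinge, must supply this moment: P = 6.49425/0.75 = 8.659 kN.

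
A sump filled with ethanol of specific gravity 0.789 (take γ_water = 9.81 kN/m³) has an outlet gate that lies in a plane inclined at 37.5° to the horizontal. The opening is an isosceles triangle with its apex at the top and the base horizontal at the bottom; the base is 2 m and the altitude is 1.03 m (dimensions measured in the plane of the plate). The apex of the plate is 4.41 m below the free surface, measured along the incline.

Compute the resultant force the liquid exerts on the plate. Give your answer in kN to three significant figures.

γ = 0.789 × 9.81 = 7.74009 kN/m³.
Let θ = 37.5° be the plate's angle to the horizontal; measure y along the incline from where the plane meets the free surface. Vertical depth h = y·sinθ with sinθ = 0.608761.
With the apex up, the centroid sits 2h/3 = 2 × 1.03/3 = 0.686667 m below the apex, so y_c = 4.41 + 0.686667 = 5.09667 m and h_c = 5.09667 × 0.608761 = 3.10265 m.
A = ½ × 2 × 1.03 = 1.03 m².
Resultant F = γ·h_c·A = 7.74009 × 3.10265 × 1.03 = 24.7352 kN.

F ≈ 24.7 kN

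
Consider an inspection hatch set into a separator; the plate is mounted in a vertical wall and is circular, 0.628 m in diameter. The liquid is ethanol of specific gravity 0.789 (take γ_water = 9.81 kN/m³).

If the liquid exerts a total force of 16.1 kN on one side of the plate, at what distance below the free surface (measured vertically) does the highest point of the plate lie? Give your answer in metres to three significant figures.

γ = 0.789 × 9.81 = 7.74009 kN/m³.
A = π(0.314)² = 0.309748 m².
From F = γ·h_c·A, the centroid depth is h_c = 16.1/(7.74009 × 0.309748) = 6.71539 m.
The centroid is at the centre, 0.314 m below the top of the plate, so the highest point sits at h_top = 6.71539 − 0.314 = 6.40139 m below the surface.

d_top ≈ 6.40 m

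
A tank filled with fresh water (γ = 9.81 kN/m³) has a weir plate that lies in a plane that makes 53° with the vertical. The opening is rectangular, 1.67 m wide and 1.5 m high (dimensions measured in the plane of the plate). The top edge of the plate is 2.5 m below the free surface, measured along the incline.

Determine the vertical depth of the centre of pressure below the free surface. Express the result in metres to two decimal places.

γ = 9.81 kN/m³.
The plate makes 53° with the vertical, i.e. θ = 90° − 53° = 37° to the horizontal. Measuring y along the incline from the free-surface line, vertical depth h = y·sinθ with sinθ = 0.601815.
The centroid lies 1.5/2 = 0.75 m below the top edge, so y_c = 2.5 + 0.75 = 3.25 m and h_c = 3.25 × 0.601815 = 1.9559 m.
A = 1.67 × 1.5 = 2.505 m².
Resultant F = γ·h_c·A = 9.81 × 1.9559 × 2.505 = 48.0644 kN.
I_c = b·h³/12 = 1.67 × 1.5³/12 = 0.469687 m⁴.
Centre of pressure: y_p = y_c + I_c/(y_c·A) = 3.25 + 0.469687/(3.25 × 2.505) = 3.25 + 0.0576922 = 3.30769 m along the plane.
Vertically, h_p = y_p·sinθ = 3.30769 × 0.601815 = 1.99062 m.

h_p = 1.99 m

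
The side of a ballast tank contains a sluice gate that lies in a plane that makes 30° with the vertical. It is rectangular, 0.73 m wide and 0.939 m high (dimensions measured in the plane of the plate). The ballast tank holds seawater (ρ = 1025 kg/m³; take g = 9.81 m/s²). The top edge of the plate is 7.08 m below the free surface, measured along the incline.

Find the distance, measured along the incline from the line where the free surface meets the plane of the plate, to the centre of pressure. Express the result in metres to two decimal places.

γ = ρg = 1025 × 9.81 / 1000 = 10.05525 kN/m³.
The plate makes 30° with the vertical, i.e. θ = 90° − 30° = 60° to the horizontal. Measuring y along the incline from the free-surface line, vertical depth h = y·sinθ with sinθ = 0.866025.
The centroid lies 0.939/2 = 0.4695 m below the top edge, so y_c = 7.08 + 0.4695 = 7.5495 m and h_c = 7.5495 × 0.866025 = 6.53806 m.
A = 0.73 × 0.939 = 0.68547 m².
Resultant F = γ·h_c·A = 10.05525 × 6.53806 × 0.68547 = 45.0641 kN.
I_c = b·h³/12 = 0.73 × 0.939³/12 = 0.0503661 m⁴.
Centre of pressure: y_p = y_c + I_c/(y_c·A) = 7.5495 + 0.0503661/(7.5495 × 0.68547) = 7.5495 + 0.00973266 = 7.55923 m along the plane.

y_p = 7.56 m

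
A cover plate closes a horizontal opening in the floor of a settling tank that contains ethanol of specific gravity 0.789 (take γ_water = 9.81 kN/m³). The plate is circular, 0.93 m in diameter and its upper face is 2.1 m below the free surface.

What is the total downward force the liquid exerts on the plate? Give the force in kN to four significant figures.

γ = 0.789 × 9.81 = 7.74009 kN/m³.
The plate is horizontal, so pressure is uniform at p = γ·h = 7.74009 × 2.1 = 16.2542 kN/m².
A = π(0.465)² = 0.679291 m².
F = p·A = 16.2542 × 0.679291 = 11.0413 kN.

F ≈ 11.04 kN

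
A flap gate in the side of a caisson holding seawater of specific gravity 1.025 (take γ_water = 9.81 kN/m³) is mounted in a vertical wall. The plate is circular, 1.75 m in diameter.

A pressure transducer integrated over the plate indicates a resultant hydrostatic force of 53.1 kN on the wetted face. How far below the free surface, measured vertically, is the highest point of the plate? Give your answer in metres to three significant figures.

d_top ≈ 1.32 m

γ = 1.025 × 9.81 = 10.05525 kN/m³.
A = π(0.875)² = 2.40528 m².
From F = γ·h_c·A, the centroid depth is h_c = 53.1/(10.05525 × 2.40528) = 2.19551 m.
The centroid is at the centre, 0.875 m below the top of the plate, so the highest point sits at h_top = 2.19551 − 0.875 = 1.32051 m below the surface.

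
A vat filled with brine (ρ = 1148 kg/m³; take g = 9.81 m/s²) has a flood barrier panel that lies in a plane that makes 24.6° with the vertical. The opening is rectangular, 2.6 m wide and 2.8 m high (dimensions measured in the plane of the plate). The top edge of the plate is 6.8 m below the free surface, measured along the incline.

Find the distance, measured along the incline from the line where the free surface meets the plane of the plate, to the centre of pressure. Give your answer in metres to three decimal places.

y_p = 8.280 m

γ = ρg = 1148 × 9.81 / 1000 = 11.26188 kN/m³.
The plate makes 24.6° with the vertical, i.e. θ = 90° − 24.6° = 65.4° to the horizontal. Measuring y along the incline from the free-surface line, vertical depth h = y·sinθ with sinθ = 0.909236.
The centroid lies 2.8/2 = 1.4 m below the top edge, so y_c = 6.8 + 1.4 = 8.2 m and h_c = 8.2 × 0.909236 = 7.45574 m.
A = 2.6 × 2.8 = 7.28 m².
Resultant F = γ·h_c·A = 11.26188 × 7.45574 × 7.28 = 611.27 kN.
I_c = b·h³/12 = 2.6 × 2.8³/12 = 4.75627 m⁴.
Centre of pressure: y_p = y_c + I_c/(y_c·A) = 8.2 + 4.75627/(8.2 × 7.28) = 8.2 + 0.0796749 = 8.27967 m along the plane.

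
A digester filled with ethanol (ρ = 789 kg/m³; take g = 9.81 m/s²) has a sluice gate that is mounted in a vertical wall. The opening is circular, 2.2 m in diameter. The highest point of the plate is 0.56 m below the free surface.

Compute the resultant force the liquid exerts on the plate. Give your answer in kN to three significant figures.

F ≈ 48.8 kN

γ = ρg = 789 × 9.81 / 1000 = 7.74009 kN/m³.
The centroid is at the centre, 1.1 m below the top of the plate, so the centroid depth is h_c = 0.56 + 1.1 = 1.66 m.
A = π(1.1)² = 3.80133 m².
Resultant F = γ·h_c·A = 7.74009 × 1.66 × 3.80133 = 48.8416 kN.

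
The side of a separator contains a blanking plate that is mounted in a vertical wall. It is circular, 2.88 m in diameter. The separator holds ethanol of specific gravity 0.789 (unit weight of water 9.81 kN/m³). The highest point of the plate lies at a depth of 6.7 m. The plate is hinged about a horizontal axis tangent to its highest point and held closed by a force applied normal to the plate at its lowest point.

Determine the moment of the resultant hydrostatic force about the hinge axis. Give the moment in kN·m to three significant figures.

γ = 0.789 × 9.81 = 7.74009 kN/m³.
The centroid is at the centre, 1.44 m below the top of the plate, so the centroid depth is h_c = 6.7 + 1.44 = 8.14 m.
A = π(1.44)² = 6.51441 m².
Resultant F = γ·h_c·A = 7.74009 × 8.14 × 6.51441 = 410.436 kN.
I_c = πr⁴/4 = π × 1.44⁴/4 = 3.37707 m⁴.
Centre of pressure: y_p = y_c + I_c/(y_c·A) = 8.14 + 3.37707/(8.14 × 6.51441) = 8.14 + 0.0636855 = 8.20369 m along the plane.
The resultant acts 1.44 + 0.0636855 = 1.50369 m (along the plate) below the hinge at the top edge, so the moment about the hinge is M = F × 1.50369 = 410.436 × 1.50369 = 617.169 kN·m.

M ≈ 617 kN·m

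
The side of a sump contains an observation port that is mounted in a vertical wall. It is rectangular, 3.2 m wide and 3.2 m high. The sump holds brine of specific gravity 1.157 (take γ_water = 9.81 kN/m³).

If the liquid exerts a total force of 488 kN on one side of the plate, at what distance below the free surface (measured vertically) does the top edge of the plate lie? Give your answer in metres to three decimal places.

d_top ≈ 2.599 m

γ = 1.157 × 9.81 = 11.35017 kN/m³.
A = 3.2 × 3.2 = 10.24 m².
From F = γ·h_c·A, the centroid depth is h_c = 488/(11.35017 × 10.24) = 4.19873 m.
The centroid lies 3.2/2 = 1.6 m below the top edge, so the top edge sits at h_top = 4.19873 − 1.6 = 2.59873 m below the surface.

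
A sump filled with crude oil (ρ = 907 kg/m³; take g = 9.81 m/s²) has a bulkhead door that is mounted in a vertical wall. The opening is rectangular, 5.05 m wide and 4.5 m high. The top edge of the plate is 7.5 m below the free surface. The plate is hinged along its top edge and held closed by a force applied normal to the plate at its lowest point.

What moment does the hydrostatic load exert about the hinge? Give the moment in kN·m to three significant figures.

γ = ρg = 907 × 9.81 / 1000 = 8.89767 kN/m³.
The centroid lies 4.5/2 = 2.25 m below the top edge, so the centroid depth is h_c = 7.5 + 2.25 = 9.75 m.
A = 5.05 × 4.5 = 22.725 m².
Resultant F = γ·h_c·A = 8.89767 × 9.75 × 22.725 = 1971.45 kN.
I_c = b·h³/12 = 5.05 × 4.5³/12 = 38.3484 m⁴.
Centre of pressure: y_p = y_c + I_c/(y_c·A) = 9.75 + 38.3484/(9.75 × 22.725) = 9.75 + 0.173077 = 9.92308 m along the plane.
The resultant acts 2.25 + 0.173077 = 2.42308 m (along the plate) below the hinge at the top edge, so the moment about the hinge is M = F × 2.42308 = 1971.45 × 2.42308 = 4776.98 kN·m.

M ≈ 4780 kN·m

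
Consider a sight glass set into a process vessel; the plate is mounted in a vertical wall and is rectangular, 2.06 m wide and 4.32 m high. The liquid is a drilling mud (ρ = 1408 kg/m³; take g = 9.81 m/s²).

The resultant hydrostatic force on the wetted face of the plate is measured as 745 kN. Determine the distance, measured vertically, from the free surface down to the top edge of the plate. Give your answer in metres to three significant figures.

d_top ≈ 3.90 m

γ = ρg = 1408 × 9.81 / 1000 = 13.81248 kN/m³.
A = 2.06 × 4.32 = 8.8992 m².
From F = γ·h_c·A, the centroid depth is h_c = 745/(13.81248 × 8.8992) = 6.06085 m.
The centroid lies 4.32/2 = 2.16 m below the top edge, so the top edge sits at h_top = 6.06085 − 2.16 = 3.90085 m below the surface.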